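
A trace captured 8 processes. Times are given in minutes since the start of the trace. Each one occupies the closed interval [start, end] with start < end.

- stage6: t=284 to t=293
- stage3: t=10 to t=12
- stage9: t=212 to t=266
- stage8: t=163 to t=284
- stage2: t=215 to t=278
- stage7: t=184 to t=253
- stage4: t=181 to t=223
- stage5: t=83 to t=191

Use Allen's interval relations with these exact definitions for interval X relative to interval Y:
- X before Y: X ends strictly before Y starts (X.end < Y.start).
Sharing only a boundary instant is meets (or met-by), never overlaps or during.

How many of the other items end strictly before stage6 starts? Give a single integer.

Target stage6 = [t=284, t=293].
stage2 [t=215, t=278] → before → counts.
stage3 [t=10, t=12] → before → counts.
stage4 [t=181, t=223] → before → counts.
stage5 [t=83, t=191] → before → counts.
stage7 [t=184, t=253] → before → counts.
stage8 [t=163, t=284] → meets → no.
stage9 [t=212, t=266] → before → counts.
Total: 6.

6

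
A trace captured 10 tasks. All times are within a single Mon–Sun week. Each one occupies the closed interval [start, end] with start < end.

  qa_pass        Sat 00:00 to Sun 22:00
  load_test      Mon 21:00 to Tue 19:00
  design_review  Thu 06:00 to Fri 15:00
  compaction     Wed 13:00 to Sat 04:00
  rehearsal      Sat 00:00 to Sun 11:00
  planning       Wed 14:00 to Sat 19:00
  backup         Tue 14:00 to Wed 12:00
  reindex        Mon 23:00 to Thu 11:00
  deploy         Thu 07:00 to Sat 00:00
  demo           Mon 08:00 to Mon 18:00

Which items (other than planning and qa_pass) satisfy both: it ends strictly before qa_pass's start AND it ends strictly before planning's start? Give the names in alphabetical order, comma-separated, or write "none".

Conditions: its end is strictly before qa_pass's start (X.end < Sat 00:00) AND its end is strictly before planning's start (X.end < Wed 14:00).
backup: end Wed 12:00 < Sat 00:00? ✓; end Wed 12:00 < Wed 14:00? ✓ → yes.
compaction: end Sat 04:00 < Sat 00:00? ✗; end Sat 04:00 < Wed 14:00? ✗ → no.
demo: end Mon 18:00 < Sat 00:00? ✓; end Mon 18:00 < Wed 14:00? ✓ → yes.
deploy: end Sat 00:00 < Sat 00:00? ✗; end Sat 00:00 < Wed 14:00? ✗ → no.
design_review: end Fri 15:00 < Sat 00:00? ✓; end Fri 15:00 < Wed 14:00? ✗ → no.
load_test: end Tue 19:00 < Sat 00:00? ✓; end Tue 19:00 < Wed 14:00? ✓ → yes.
rehearsal: end Sun 11:00 < Sat 00:00? ✗; end Sun 11:00 < Wed 14:00? ✗ → no.
reindex: end Thu 11:00 < Sat 00:00? ✓; end Thu 11:00 < Wed 14:00? ✗ → no.
Result: backup, demo, load_test.

backup, demo, load_test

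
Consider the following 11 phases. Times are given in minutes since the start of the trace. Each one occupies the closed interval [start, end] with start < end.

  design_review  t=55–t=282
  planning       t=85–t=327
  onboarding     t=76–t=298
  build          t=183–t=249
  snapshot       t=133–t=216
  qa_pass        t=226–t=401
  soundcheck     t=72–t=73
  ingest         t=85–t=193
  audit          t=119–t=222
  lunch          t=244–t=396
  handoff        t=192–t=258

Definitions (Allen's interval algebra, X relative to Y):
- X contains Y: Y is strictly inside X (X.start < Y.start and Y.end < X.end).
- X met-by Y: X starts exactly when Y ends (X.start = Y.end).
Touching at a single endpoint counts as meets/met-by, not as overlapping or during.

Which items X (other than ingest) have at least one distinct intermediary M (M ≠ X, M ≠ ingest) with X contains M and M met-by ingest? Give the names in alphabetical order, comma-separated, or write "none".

none

Target ingest = [t=85, t=193].
Intermediaries M with M met-by ingest: none.
Union: none.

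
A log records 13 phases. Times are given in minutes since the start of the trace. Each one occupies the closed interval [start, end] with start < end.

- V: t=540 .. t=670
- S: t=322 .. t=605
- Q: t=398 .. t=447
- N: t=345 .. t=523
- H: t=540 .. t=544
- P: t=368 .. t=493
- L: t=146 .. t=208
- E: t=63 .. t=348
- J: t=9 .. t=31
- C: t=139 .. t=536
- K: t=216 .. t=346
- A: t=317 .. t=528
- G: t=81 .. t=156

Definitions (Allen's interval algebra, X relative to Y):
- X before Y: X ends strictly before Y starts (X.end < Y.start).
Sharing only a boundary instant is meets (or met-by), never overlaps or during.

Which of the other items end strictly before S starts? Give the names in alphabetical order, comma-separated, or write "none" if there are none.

G, J, L

Target S = [t=322, t=605].
A [t=317, t=528] → overlaps → no.
C [t=139, t=536] → overlaps → no.
E [t=63, t=348] → overlaps → no.
G [t=81, t=156] → before → yes.
H [t=540, t=544] → during → no.
J [t=9, t=31] → before → yes.
K [t=216, t=346] → overlaps → no.
L [t=146, t=208] → before → yes.
N [t=345, t=523] → during → no.
P [t=368, t=493] → during → no.
Q [t=398, t=447] → during → no.
V [t=540, t=670] → overlapped-by → no.
Result: G, J, L.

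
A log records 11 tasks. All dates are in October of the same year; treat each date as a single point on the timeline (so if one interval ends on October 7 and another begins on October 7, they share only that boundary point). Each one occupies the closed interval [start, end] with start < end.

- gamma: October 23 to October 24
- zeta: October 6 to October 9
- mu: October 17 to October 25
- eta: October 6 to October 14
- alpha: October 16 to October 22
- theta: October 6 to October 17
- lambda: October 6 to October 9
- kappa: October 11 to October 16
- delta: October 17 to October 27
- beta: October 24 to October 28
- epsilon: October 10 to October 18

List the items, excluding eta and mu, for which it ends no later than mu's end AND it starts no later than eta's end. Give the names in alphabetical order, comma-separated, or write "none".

epsilon, kappa, lambda, theta, zeta

Conditions: its end is no later than mu's end (X.end <= October 25) AND its start is no later than eta's end (X.start <= October 14).
alpha: end October 22 <= October 25? ✓; start October 16 <= October 14? ✗ → no.
beta: end October 28 <= October 25? ✗; start October 24 <= October 14? ✗ → no.
delta: end October 27 <= October 25? ✗; start October 17 <= October 14? ✗ → no.
epsilon: end October 18 <= October 25? ✓; start October 10 <= October 14? ✓ → yes.
gamma: end October 24 <= October 25? ✓; start October 23 <= October 14? ✗ → no.
kappa: end October 16 <= October 25? ✓; start October 11 <= October 14? ✓ → yes.
lambda: end October 9 <= October 25? ✓; start October 6 <= October 14? ✓ → yes.
theta: end October 17 <= October 25? ✓; start October 6 <= October 14? ✓ → yes.
zeta: end October 9 <= October 25? ✓; start October 6 <= October 14? ✓ → yes.
Result: epsilon, kappa, lambda, theta, zeta.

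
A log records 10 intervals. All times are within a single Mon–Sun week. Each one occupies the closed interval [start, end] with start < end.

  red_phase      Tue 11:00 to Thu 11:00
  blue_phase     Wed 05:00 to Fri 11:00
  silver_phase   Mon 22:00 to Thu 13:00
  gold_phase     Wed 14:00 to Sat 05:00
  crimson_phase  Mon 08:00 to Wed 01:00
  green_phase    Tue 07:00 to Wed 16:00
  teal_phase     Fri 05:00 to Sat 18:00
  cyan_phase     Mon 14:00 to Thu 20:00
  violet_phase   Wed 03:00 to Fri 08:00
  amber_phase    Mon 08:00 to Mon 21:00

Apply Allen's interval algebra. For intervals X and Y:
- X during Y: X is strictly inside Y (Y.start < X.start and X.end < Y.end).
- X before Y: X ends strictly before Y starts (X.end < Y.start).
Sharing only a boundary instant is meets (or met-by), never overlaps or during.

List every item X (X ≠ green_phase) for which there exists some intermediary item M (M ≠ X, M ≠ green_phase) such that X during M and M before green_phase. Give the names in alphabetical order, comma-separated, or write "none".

none

Target green_phase = [Tue 07:00, Wed 16:00].
Intermediaries M with M before green_phase: amber_phase.
Via amber_phase — items with X during amber_phase: none.
Union: none.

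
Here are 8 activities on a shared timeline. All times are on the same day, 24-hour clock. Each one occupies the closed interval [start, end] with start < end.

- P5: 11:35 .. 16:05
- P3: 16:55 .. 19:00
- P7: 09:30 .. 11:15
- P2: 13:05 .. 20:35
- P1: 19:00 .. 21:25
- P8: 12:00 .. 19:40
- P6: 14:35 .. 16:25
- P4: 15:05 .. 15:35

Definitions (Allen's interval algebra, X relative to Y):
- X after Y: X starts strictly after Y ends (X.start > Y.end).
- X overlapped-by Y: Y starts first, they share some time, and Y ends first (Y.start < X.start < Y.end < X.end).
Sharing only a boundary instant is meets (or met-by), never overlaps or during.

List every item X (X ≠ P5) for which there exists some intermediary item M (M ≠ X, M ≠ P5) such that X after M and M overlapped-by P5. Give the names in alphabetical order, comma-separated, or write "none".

P1, P3

Target P5 = [11:35, 16:05].
Intermediaries M with M overlapped-by P5: P2, P6, P8.
Via P2 — items with X after P2: none.
Via P6 — items with X after P6: P1, P3.
Via P8 — items with X after P8: none.
Union: P1, P3.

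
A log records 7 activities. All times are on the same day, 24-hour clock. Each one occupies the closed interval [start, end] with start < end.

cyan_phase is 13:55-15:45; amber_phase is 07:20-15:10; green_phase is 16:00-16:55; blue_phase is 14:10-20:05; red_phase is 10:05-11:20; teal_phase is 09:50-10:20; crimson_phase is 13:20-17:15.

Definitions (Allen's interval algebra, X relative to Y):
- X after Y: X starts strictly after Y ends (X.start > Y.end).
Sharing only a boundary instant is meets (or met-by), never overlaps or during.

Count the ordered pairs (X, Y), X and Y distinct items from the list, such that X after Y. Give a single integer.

10

Checking all 42 ordered pairs for relation 'after'; matching pairs in alphabetical order:
(blue_phase, red_phase): blue_phase after red_phase ✓
(blue_phase, teal_phase): blue_phase after teal_phase ✓
(crimson_phase, red_phase): crimson_phase after red_phase ✓
(crimson_phase, teal_phase): crimson_phase after teal_phase ✓
(cyan_phase, red_phase): cyan_phase after red_phase ✓
(cyan_phase, teal_phase): cyan_phase after teal_phase ✓
(green_phase, amber_phase): green_phase after amber_phase ✓
(green_phase, cyan_phase): green_phase after cyan_phase ✓
(green_phase, red_phase): green_phase after red_phase ✓
(green_phase, teal_phase): green_phase after teal_phase ✓
Count: 10.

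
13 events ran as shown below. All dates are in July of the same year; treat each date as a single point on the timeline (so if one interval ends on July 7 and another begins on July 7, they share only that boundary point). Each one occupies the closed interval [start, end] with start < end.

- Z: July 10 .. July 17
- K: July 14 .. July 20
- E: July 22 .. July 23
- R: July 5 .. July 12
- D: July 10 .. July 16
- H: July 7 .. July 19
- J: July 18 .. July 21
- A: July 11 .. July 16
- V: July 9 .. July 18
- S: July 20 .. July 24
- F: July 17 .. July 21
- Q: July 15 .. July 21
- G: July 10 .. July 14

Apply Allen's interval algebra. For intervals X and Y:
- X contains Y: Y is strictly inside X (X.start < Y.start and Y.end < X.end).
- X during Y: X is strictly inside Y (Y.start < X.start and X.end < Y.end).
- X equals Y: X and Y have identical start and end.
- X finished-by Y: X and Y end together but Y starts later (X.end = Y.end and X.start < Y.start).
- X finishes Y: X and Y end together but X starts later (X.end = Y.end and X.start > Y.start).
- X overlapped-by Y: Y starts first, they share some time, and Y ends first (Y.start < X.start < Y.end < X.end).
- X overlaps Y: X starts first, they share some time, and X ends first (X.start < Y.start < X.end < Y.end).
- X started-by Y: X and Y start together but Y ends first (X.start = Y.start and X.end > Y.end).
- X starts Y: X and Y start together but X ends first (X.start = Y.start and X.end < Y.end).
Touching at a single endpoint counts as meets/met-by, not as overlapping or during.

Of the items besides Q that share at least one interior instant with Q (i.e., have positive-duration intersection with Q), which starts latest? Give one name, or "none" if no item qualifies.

S

Target Q = [July 15, July 21].
A [July 11, July 16] → overlaps → candidate.
D [July 10, July 16] → overlaps → candidate.
E [July 22, July 23] → after → excluded.
F [July 17, July 21] → finishes → candidate.
G [July 10, July 14] → before → excluded.
H [July 7, July 19] → overlaps → candidate.
J [July 18, July 21] → finishes → candidate.
K [July 14, July 20] → overlaps → candidate.
R [July 5, July 12] → before → excluded.
S [July 20, July 24] → overlapped-by → candidate.
V [July 9, July 18] → overlaps → candidate.
Z [July 10, July 17] → overlaps → candidate.
Among candidates, latest start is July 20 → S.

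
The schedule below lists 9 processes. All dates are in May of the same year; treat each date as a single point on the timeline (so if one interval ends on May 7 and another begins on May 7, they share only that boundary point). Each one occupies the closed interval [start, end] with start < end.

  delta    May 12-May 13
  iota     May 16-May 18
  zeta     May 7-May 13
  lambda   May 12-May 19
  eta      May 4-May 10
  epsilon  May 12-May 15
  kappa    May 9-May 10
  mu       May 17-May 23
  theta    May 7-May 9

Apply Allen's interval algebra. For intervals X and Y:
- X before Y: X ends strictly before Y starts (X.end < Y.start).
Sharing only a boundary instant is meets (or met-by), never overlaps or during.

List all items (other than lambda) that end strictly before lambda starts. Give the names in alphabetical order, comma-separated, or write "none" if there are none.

eta, kappa, theta

Target lambda = [May 12, May 19].
delta [May 12, May 13] → starts → no.
epsilon [May 12, May 15] → starts → no.
eta [May 4, May 10] → before → yes.
iota [May 16, May 18] → during → no.
kappa [May 9, May 10] → before → yes.
mu [May 17, May 23] → overlapped-by → no.
theta [May 7, May 9] → before → yes.
zeta [May 7, May 13] → overlaps → no.
Result: eta, kappa, theta.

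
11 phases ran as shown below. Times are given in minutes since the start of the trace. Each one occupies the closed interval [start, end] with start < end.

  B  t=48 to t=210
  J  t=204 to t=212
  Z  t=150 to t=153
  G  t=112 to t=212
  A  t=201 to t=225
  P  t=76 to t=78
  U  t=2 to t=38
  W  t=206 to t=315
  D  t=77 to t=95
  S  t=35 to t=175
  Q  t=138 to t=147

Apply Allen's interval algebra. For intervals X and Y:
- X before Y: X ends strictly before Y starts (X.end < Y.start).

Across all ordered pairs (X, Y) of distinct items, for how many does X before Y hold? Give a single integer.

Checking all 110 ordered pairs for relation 'before'; matching pairs in alphabetical order:
(D, A): D before A ✓
(D, G): D before G ✓
(D, J): D before J ✓
(D, Q): D before Q ✓
(D, W): D before W ✓
(D, Z): D before Z ✓
(P, A): P before A ✓
(P, G): P before G ✓
(P, J): P before J ✓
(P, Q): P before Q ✓
(P, W): P before W ✓
(P, Z): P before Z ✓
(Q, A): Q before A ✓
(Q, J): Q before J ✓
(Q, W): Q before W ✓
(Q, Z): Q before Z ✓
(S, A): S before A ✓
(S, J): S before J ✓
(S, W): S before W ✓
(U, A): U before A ✓
(U, B): U before B ✓
(U, D): U before D ✓
(U, G): U before G ✓
(U, J): U before J ✓
... plus 7 further pairs not listed.
Count: 31.

31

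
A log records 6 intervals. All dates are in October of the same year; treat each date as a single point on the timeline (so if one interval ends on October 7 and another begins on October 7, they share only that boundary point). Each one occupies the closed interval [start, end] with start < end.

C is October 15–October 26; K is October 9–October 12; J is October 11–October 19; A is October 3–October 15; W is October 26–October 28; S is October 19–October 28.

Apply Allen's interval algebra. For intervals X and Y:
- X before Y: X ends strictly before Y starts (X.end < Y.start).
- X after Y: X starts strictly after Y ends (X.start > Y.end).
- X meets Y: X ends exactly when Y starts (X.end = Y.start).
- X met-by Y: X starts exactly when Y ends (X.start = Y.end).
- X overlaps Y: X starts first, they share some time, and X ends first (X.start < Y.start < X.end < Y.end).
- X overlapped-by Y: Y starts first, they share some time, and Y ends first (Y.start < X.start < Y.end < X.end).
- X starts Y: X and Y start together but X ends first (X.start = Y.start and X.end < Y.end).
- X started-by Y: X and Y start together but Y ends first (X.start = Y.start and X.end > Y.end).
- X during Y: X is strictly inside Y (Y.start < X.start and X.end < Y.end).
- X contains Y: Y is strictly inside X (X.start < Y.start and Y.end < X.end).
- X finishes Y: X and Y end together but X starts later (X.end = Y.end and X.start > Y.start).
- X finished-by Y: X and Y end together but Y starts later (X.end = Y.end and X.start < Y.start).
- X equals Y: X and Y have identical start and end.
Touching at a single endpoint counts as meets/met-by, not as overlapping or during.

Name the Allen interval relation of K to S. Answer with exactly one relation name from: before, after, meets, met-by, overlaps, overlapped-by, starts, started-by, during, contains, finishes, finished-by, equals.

before

K = [October 9, October 12]; S = [October 19, October 28].
Compare endpoints: K.start < S.start, K.start < S.end, K.end < S.start, K.end < S.end.
That pattern is 'before'.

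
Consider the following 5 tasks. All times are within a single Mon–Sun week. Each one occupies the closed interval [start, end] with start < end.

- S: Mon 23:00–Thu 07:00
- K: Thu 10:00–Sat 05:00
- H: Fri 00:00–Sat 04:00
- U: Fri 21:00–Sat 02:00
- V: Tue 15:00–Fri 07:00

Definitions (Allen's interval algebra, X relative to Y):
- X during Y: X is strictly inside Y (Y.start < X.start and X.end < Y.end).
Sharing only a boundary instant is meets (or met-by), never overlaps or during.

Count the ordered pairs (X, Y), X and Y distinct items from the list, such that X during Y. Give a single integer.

Checking all 20 ordered pairs for relation 'during'; matching pairs in alphabetical order:
(H, K): H during K ✓
(U, H): U during H ✓
(U, K): U during K ✓
Count: 3.

3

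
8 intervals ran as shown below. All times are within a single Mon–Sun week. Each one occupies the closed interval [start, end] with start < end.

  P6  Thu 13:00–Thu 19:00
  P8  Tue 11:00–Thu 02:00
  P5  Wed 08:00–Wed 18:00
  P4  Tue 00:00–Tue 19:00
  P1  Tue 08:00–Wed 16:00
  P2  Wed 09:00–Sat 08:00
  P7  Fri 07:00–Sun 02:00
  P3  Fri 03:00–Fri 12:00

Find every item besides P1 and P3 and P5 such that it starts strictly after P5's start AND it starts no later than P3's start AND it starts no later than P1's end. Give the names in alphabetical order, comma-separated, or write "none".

P2

Conditions: its start is strictly after P5's start (X.start > Wed 08:00) AND its start is no later than P3's start (X.start <= Fri 03:00) AND its start is no later than P1's end (X.start <= Wed 16:00).
P2: start Wed 09:00 > Wed 08:00? ✓; start Wed 09:00 <= Fri 03:00? ✓; start Wed 09:00 <= Wed 16:00? ✓ → yes.
P4: start Tue 00:00 > Wed 08:00? ✗; start Tue 00:00 <= Fri 03:00? ✓; start Tue 00:00 <= Wed 16:00? ✓ → no.
P6: start Thu 13:00 > Wed 08:00? ✓; start Thu 13:00 <= Fri 03:00? ✓; start Thu 13:00 <= Wed 16:00? ✗ → no.
P7: start Fri 07:00 > Wed 08:00? ✓; start Fri 07:00 <= Fri 03:00? ✗; start Fri 07:00 <= Wed 16:00? ✗ → no.
P8: start Tue 11:00 > Wed 08:00? ✗; start Tue 11:00 <= Fri 03:00? ✓; start Tue 11:00 <= Wed 16:00? ✓ → no.
Result: P2.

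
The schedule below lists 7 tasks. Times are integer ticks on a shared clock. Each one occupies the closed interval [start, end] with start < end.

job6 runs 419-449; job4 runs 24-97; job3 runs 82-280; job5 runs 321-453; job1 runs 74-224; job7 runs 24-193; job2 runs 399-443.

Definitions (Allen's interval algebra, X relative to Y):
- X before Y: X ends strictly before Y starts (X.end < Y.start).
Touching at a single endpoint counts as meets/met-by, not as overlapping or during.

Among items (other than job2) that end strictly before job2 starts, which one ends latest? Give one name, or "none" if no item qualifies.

Target job2 = [399, 443].
job1 [74, 224] → before → candidate.
job3 [82, 280] → before → candidate.
job4 [24, 97] → before → candidate.
job5 [321, 453] → contains → excluded.
job6 [419, 449] → overlapped-by → excluded.
job7 [24, 193] → before → candidate.
Among candidates, latest end is 280 → job3.

job3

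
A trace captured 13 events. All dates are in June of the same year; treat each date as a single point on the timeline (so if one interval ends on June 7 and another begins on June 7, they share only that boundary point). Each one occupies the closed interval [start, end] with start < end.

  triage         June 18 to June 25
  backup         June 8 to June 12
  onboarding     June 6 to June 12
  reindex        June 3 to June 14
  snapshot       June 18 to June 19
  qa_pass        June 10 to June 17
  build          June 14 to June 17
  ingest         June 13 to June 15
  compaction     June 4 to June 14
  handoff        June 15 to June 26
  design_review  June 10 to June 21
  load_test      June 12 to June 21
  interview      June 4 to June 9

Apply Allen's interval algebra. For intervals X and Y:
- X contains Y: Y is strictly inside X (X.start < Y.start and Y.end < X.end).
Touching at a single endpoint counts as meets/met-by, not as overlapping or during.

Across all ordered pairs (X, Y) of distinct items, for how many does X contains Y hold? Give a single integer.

Checking all 156 ordered pairs for relation 'contains'; matching pairs in alphabetical order:
(compaction, backup): compaction contains backup ✓
(compaction, onboarding): compaction contains onboarding ✓
(design_review, build): design_review contains build ✓
(design_review, ingest): design_review contains ingest ✓
(design_review, snapshot): design_review contains snapshot ✓
(handoff, snapshot): handoff contains snapshot ✓
(handoff, triage): handoff contains triage ✓
(load_test, build): load_test contains build ✓
(load_test, ingest): load_test contains ingest ✓
(load_test, snapshot): load_test contains snapshot ✓
(qa_pass, ingest): qa_pass contains ingest ✓
(reindex, backup): reindex contains backup ✓
(reindex, interview): reindex contains interview ✓
(reindex, onboarding): reindex contains onboarding ✓
Count: 14.

14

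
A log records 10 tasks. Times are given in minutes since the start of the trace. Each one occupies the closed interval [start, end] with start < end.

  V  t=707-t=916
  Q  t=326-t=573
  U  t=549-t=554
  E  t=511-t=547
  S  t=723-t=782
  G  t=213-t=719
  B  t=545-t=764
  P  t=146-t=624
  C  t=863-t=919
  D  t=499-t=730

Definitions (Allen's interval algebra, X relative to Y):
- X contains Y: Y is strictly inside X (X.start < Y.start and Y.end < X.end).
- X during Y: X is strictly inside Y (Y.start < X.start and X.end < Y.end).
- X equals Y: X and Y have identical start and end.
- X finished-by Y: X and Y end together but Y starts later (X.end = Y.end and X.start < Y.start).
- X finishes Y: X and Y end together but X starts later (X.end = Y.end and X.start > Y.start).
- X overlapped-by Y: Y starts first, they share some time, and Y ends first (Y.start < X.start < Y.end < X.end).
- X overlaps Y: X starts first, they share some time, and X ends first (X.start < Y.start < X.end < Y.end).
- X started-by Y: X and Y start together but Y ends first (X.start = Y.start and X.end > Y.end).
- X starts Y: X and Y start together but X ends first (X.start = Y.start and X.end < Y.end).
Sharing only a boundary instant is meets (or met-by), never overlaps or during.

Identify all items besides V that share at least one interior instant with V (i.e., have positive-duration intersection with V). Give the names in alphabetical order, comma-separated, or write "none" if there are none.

B, C, D, G, S

Target V = [t=707, t=916].
B [t=545, t=764] → overlaps → yes.
C [t=863, t=919] → overlapped-by → yes.
D [t=499, t=730] → overlaps → yes.
E [t=511, t=547] → before → no.
G [t=213, t=719] → overlaps → yes.
P [t=146, t=624] → before → no.
Q [t=326, t=573] → before → no.
S [t=723, t=782] → during → yes.
U [t=549, t=554] → before → no.
Result: B, C, D, G, S.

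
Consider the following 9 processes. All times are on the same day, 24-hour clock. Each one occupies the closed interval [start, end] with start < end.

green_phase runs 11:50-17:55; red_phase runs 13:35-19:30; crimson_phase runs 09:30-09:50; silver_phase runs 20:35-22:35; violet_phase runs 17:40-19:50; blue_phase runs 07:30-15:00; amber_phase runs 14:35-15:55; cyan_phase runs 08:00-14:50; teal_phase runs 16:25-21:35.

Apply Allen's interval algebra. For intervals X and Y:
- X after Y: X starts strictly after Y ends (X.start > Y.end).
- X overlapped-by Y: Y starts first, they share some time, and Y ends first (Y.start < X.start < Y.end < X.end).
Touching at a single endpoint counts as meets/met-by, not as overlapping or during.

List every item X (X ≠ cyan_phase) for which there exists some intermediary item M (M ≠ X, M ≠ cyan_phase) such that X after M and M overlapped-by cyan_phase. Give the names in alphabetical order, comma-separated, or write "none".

Target cyan_phase = [08:00, 14:50].
Intermediaries M with M overlapped-by cyan_phase: amber_phase, green_phase, red_phase.
Via amber_phase — items with X after amber_phase: silver_phase, teal_phase, violet_phase.
Via green_phase — items with X after green_phase: silver_phase.
Via red_phase — items with X after red_phase: silver_phase.
Union: silver_phase, teal_phase, violet_phase.

silver_phase, teal_phase, violet_phase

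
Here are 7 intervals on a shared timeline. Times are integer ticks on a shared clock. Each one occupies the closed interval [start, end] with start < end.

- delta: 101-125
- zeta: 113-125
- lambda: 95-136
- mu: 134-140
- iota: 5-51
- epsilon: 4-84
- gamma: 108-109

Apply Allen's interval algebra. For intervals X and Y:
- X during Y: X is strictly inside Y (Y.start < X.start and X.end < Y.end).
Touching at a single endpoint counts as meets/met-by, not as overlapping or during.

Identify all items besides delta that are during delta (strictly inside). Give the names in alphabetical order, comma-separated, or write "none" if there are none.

Target delta = [101, 125].
epsilon [4, 84] → before → no.
gamma [108, 109] → during → yes.
iota [5, 51] → before → no.
lambda [95, 136] → contains → no.
mu [134, 140] → after → no.
zeta [113, 125] → finishes → no.
Result: gamma.

gamma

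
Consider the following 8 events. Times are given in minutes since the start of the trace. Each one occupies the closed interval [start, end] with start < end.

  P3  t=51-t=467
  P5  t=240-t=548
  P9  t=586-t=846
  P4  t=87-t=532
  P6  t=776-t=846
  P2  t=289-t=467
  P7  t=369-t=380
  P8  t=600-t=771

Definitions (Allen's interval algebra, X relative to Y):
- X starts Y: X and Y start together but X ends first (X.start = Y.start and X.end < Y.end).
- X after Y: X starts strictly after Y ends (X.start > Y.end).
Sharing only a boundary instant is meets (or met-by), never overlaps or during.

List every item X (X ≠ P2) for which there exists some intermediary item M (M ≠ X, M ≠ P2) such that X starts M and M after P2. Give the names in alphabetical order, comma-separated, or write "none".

none

Target P2 = [t=289, t=467].
Intermediaries M with M after P2: P6, P8, P9.
Via P6 — items with X starts P6: none.
Via P8 — items with X starts P8: none.
Via P9 — items with X starts P9: none.
Union: none.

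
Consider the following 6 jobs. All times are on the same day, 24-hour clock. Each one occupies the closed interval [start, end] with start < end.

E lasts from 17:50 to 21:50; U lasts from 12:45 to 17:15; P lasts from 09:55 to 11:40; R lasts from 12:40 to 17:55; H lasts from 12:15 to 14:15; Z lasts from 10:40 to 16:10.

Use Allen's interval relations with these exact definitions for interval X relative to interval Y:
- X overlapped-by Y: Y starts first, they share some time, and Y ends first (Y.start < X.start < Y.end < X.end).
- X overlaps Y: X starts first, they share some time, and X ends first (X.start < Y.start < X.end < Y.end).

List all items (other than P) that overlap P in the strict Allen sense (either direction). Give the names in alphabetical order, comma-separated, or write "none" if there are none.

Target P = [09:55, 11:40].
E [17:50, 21:50] → after → no.
H [12:15, 14:15] → after → no.
R [12:40, 17:55] → after → no.
U [12:45, 17:15] → after → no.
Z [10:40, 16:10] → overlapped-by → yes.
Result: Z.

Z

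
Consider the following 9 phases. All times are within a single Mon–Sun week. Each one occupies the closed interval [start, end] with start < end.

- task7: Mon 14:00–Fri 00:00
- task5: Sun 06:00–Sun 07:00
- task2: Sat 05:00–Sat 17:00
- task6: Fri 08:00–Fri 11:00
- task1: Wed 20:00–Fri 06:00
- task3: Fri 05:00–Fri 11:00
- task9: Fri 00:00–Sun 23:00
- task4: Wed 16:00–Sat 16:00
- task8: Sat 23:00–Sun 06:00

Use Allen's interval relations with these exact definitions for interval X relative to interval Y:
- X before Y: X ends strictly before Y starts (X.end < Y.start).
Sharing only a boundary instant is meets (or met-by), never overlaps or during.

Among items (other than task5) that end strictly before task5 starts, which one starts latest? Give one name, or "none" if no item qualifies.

Target task5 = [Sun 06:00, Sun 07:00].
task1 [Wed 20:00, Fri 06:00] → before → candidate.
task2 [Sat 05:00, Sat 17:00] → before → candidate.
task3 [Fri 05:00, Fri 11:00] → before → candidate.
task4 [Wed 16:00, Sat 16:00] → before → candidate.
task6 [Fri 08:00, Fri 11:00] → before → candidate.
task7 [Mon 14:00, Fri 00:00] → before → candidate.
task8 [Sat 23:00, Sun 06:00] → meets → excluded.
task9 [Fri 00:00, Sun 23:00] → contains → excluded.
Among candidates, latest start is Sat 05:00 → task2.

task2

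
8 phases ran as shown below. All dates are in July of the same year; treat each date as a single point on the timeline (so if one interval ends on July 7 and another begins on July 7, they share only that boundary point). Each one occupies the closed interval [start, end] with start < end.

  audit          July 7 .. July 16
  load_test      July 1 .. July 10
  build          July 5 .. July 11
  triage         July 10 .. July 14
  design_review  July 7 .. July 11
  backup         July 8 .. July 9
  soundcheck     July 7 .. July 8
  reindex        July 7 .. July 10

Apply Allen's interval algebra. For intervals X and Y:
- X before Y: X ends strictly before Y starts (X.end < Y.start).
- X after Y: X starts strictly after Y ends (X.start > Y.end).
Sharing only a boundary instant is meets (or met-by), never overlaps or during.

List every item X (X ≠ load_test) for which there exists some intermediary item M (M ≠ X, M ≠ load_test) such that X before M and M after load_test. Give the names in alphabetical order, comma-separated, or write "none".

Target load_test = [July 1, July 10].
Intermediaries M with M after load_test: none.
Union: none.

none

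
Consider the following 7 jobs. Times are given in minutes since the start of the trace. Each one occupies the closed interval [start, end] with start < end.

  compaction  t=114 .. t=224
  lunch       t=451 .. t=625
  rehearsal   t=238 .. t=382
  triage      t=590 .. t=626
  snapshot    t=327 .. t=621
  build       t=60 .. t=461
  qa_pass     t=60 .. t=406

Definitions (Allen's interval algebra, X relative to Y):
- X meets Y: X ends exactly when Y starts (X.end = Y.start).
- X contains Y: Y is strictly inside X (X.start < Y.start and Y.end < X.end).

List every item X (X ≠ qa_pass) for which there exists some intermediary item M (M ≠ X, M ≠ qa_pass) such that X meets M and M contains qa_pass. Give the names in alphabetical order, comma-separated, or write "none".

none

Target qa_pass = [t=60, t=406].
Intermediaries M with M contains qa_pass: none.
Union: none.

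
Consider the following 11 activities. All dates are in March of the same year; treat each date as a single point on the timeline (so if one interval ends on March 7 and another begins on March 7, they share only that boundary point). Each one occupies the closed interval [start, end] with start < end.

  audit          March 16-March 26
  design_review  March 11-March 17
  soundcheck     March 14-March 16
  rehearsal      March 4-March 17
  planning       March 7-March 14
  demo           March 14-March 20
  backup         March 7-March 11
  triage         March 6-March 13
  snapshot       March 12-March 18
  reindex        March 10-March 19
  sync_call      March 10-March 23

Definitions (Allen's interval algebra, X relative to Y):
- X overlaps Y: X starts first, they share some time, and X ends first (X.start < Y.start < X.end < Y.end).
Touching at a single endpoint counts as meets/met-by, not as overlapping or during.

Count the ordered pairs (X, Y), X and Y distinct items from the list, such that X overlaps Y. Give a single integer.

25

Checking all 110 ordered pairs for relation 'overlaps'; matching pairs in alphabetical order:
(backup, reindex): backup overlaps reindex ✓
(backup, sync_call): backup overlaps sync_call ✓
(demo, audit): demo overlaps audit ✓
(design_review, audit): design_review overlaps audit ✓
(design_review, demo): design_review overlaps demo ✓
(design_review, snapshot): design_review overlaps snapshot ✓
(planning, design_review): planning overlaps design_review ✓
(planning, reindex): planning overlaps reindex ✓
(planning, snapshot): planning overlaps snapshot ✓
(planning, sync_call): planning overlaps sync_call ✓
(rehearsal, audit): rehearsal overlaps audit ✓
(rehearsal, demo): rehearsal overlaps demo ✓
(rehearsal, reindex): rehearsal overlaps reindex ✓
(rehearsal, snapshot): rehearsal overlaps snapshot ✓
(rehearsal, sync_call): rehearsal overlaps sync_call ✓
(reindex, audit): reindex overlaps audit ✓
(reindex, demo): reindex overlaps demo ✓
(snapshot, audit): snapshot overlaps audit ✓
(snapshot, demo): snapshot overlaps demo ✓
(sync_call, audit): sync_call overlaps audit ✓
(triage, design_review): triage overlaps design_review ✓
(triage, planning): triage overlaps planning ✓
(triage, reindex): triage overlaps reindex ✓
(triage, snapshot): triage overlaps snapshot ✓
... plus 1 further pairs not listed.
Count: 25.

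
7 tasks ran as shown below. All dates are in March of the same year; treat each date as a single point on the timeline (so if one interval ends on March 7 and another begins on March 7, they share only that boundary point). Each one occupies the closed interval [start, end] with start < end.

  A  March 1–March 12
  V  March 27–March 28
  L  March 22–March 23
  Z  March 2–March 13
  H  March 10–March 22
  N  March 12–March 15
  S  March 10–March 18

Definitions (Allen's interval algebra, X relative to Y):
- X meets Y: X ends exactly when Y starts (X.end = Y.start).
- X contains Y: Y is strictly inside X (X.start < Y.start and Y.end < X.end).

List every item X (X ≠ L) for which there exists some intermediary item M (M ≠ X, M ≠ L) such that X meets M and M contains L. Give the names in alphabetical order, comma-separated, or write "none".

Target L = [March 22, March 23].
Intermediaries M with M contains L: none.
Union: none.

none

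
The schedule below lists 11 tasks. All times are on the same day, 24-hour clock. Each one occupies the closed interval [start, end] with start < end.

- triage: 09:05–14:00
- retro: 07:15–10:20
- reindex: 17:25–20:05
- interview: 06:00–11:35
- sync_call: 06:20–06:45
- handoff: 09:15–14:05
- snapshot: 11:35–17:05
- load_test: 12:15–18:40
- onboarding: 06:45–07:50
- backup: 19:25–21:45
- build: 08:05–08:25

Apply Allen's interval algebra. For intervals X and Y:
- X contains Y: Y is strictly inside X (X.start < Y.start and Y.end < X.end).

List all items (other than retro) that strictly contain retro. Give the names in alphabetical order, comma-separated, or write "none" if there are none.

Target retro = [07:15, 10:20].
backup [19:25, 21:45] → after → no.
build [08:05, 08:25] → during → no.
handoff [09:15, 14:05] → overlapped-by → no.
interview [06:00, 11:35] → contains → yes.
load_test [12:15, 18:40] → after → no.
onboarding [06:45, 07:50] → overlaps → no.
reindex [17:25, 20:05] → after → no.
snapshot [11:35, 17:05] → after → no.
sync_call [06:20, 06:45] → before → no.
triage [09:05, 14:00] → overlapped-by → no.
Result: interview.

interview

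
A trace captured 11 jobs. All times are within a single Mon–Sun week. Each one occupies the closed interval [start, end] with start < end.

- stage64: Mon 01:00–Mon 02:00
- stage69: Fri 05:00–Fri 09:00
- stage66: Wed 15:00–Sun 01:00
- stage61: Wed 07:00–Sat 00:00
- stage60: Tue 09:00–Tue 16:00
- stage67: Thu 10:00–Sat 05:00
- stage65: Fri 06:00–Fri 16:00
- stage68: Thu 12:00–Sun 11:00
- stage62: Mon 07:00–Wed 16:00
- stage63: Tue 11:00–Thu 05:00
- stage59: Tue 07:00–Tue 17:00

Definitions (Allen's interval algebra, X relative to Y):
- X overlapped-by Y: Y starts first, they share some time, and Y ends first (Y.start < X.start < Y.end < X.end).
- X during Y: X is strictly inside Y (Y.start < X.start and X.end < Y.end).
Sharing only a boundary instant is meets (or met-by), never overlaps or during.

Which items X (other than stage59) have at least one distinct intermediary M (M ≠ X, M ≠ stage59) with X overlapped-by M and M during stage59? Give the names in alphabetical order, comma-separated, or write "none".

stage63

Target stage59 = [Tue 07:00, Tue 17:00].
Intermediaries M with M during stage59: stage60.
Via stage60 — items with X overlapped-by stage60: stage63.
Union: stage63.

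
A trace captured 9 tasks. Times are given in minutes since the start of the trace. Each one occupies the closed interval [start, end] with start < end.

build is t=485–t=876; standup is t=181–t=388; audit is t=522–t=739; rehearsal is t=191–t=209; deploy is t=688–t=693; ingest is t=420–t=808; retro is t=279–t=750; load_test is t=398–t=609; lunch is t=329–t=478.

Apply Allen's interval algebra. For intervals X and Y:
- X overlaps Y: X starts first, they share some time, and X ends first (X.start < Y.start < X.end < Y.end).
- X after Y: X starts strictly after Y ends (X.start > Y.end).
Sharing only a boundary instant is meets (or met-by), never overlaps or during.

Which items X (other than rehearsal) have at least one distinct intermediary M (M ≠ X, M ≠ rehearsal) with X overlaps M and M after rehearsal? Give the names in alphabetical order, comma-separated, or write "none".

Target rehearsal = [t=191, t=209].
Intermediaries M with M after rehearsal: audit, build, deploy, ingest, load_test, lunch, retro.
Via audit — items with X overlaps audit: load_test.
Via build — items with X overlaps build: ingest, load_test, retro.
Via deploy — items with X overlaps deploy: none.
Via ingest — items with X overlaps ingest: load_test, lunch, retro.
Via load_test — items with X overlaps load_test: lunch.
Via lunch — items with X overlaps lunch: standup.
Via retro — items with X overlaps retro: standup.
Union: ingest, load_test, lunch, retro, standup.

ingest, load_test, lunch, retro, standup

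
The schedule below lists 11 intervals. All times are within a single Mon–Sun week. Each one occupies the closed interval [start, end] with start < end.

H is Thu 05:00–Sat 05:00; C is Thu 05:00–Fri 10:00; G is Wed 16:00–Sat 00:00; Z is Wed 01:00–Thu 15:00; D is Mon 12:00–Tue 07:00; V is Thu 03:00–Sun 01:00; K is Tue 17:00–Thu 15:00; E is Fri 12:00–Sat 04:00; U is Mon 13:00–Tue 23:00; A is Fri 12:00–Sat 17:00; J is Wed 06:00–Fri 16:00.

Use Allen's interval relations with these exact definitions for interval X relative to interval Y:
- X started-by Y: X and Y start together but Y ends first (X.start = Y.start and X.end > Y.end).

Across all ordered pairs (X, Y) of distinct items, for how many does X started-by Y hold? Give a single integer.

Checking all 110 ordered pairs for relation 'started-by'; matching pairs in alphabetical order:
(A, E): A started-by E ✓
(H, C): H started-by C ✓
Count: 2.

2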